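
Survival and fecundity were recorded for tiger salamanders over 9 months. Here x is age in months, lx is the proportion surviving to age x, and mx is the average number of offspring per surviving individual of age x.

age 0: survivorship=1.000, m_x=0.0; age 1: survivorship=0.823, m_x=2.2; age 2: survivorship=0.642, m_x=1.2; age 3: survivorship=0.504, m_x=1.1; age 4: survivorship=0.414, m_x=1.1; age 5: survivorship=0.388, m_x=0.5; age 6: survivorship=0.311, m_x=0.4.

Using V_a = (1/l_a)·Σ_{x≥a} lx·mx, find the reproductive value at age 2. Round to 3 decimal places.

3.269

lx·mx for x ≥ 2: 0.7704, 0.5544, 0.4554, 0.194, 0.1244 → sum = 2.0986
V_2 = 2.0986 / l_2 = 2.0986 / 0.642 = 3.268847… → 3.269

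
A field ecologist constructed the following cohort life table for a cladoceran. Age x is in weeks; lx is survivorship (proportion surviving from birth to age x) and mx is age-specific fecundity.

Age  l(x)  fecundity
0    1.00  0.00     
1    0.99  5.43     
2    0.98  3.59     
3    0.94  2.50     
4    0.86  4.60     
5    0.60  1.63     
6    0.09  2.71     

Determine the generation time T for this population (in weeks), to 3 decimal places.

lx·mx: 0, 5.3757, 3.5182, 2.35, 3.956, 0.978, 0.2439 → R0 = 16.4218
x·lx·mx: 0, 5.3757, 7.0364, 7.05, 15.824, 4.89, 1.4634 → Σ = 41.6395
T = 41.6395 / 16.4218 = 2.535623… → 2.536

2.536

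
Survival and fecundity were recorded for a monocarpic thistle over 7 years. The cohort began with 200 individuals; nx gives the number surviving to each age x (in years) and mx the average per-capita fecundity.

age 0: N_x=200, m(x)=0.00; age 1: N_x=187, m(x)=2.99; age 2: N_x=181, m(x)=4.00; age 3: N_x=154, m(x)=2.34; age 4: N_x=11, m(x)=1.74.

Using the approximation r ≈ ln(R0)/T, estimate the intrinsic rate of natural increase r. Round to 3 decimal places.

lx = nx/n0 = nx/200: 1, 0.935, 0.905, 0.77, 0.055
R0 = Σ lx·mx = 0 + 2.79565 + 3.62 + 1.8018 + 0.0957 = 8.31315
Σ x·lx·mx = 15.82385; T = 15.82385/8.31315 = 1.90347…
r ≈ ln(R0)/T = ln(8.31315)/1.90347… = 1.11262… → 1.113

1.113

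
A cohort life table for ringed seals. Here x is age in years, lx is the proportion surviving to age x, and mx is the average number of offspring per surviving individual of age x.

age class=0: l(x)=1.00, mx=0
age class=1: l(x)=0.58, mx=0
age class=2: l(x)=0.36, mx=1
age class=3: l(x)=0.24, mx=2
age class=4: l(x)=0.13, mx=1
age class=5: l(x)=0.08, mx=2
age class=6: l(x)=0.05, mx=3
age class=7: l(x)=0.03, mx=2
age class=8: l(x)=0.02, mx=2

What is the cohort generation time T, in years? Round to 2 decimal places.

lx·mx: 0, 0, 0.36, 0.48, 0.13, 0.16, 0.15, 0.06, 0.04 → R0 = 1.38
x·lx·mx: 0, 0, 0.72, 1.44, 0.52, 0.8, 0.9, 0.42, 0.32 → Σ = 5.12
T = 5.12 / 1.38 = 3.710145… → 3.71

3.71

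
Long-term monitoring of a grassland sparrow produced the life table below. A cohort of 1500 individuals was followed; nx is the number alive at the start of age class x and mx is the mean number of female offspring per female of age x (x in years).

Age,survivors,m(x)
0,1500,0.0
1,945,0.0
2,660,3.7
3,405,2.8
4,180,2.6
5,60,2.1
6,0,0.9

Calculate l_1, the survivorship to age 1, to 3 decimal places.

l_1 = n_1/n_0 = 945/1500 = 0.63 → 0.630

0.630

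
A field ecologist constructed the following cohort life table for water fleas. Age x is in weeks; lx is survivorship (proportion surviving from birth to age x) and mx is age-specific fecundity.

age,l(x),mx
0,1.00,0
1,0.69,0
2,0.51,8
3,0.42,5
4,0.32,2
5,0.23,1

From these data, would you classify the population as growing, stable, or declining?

R0 = Σ lx·mx = 0 + 0 + 4.08 + 2.1 + 0.64 + 0.23 = 7.05
R0 > 1, so the population is growing.

growing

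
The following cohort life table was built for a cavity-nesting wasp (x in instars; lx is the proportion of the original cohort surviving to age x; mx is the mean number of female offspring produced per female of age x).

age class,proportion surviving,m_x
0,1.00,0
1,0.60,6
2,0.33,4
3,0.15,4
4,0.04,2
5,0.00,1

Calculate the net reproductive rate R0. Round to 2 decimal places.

5.60

lx·mx by age: 0, 3.6, 1.32, 0.6, 0.08, 0
R0 = Σ lx·mx = 5.6 → 5.60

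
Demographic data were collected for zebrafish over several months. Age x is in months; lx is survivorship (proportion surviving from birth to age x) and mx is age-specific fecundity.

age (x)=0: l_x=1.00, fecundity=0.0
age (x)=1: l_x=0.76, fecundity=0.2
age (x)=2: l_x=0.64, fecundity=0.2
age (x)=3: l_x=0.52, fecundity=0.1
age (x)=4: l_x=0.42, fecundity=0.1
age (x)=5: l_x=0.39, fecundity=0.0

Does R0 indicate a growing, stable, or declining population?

R0 = Σ lx·mx = 0 + 0.152 + 0.128 + 0.052 + 0.042 + 0 = 0.374
R0 < 1, so the population is declining.

declining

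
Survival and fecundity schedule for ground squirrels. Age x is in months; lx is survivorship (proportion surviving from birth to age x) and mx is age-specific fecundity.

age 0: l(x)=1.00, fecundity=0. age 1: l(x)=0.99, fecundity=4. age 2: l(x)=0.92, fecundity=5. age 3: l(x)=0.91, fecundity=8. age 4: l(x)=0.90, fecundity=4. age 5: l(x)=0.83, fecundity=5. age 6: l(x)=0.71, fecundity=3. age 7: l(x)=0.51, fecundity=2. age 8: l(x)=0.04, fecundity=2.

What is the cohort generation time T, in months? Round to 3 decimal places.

3.382

lx·mx: 0, 3.96, 4.6, 7.28, 3.6, 4.15, 2.13, 1.02, 0.08 → R0 = 26.82
x·lx·mx: 0, 3.96, 9.2, 21.84, 14.4, 20.75, 12.78, 7.14, 0.64 → Σ = 90.71
T = 90.71 / 26.82 = 3.382177… → 3.382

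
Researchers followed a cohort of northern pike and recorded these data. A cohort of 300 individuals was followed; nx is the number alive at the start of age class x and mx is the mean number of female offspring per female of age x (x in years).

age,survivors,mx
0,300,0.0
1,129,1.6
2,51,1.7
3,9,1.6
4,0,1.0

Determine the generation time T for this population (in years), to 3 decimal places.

1.376

lx = nx/n0 = nx/300: 1, 0.43, 0.17, 0.03, 0
lx·mx: 0, 0.688, 0.289, 0.048, 0 → R0 = 1.025
x·lx·mx: 0, 0.688, 0.578, 0.144, 0 → Σ = 1.41
T = 1.41 / 1.025 = 1.37561… → 1.376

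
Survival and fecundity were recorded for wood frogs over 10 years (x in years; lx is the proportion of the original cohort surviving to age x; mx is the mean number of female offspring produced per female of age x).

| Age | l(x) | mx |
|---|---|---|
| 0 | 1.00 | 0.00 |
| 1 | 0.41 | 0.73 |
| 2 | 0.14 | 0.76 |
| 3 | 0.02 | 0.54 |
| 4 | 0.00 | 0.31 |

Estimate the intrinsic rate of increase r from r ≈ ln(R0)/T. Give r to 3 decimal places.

-0.670

R0 = Σ lx·mx = 0 + 0.2993 + 0.1064 + 0.0108 + 0 = 0.4165
Σ x·lx·mx = 0.5445; T = 0.5445/0.4165 = 1.30732…
r ≈ ln(R0)/T = ln(0.4165)/1.30732… = -0.66997… → -0.670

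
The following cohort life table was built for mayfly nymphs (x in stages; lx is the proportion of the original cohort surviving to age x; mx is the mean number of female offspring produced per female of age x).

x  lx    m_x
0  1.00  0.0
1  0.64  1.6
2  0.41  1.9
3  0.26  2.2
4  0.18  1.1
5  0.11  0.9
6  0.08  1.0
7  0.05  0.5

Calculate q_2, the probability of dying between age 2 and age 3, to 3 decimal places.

0.366

q_2 = (l_2 − l_3) / l_2 = (0.41 − 0.26) / 0.41
     = 0.15 / 0.41 = 0.365854… → 0.366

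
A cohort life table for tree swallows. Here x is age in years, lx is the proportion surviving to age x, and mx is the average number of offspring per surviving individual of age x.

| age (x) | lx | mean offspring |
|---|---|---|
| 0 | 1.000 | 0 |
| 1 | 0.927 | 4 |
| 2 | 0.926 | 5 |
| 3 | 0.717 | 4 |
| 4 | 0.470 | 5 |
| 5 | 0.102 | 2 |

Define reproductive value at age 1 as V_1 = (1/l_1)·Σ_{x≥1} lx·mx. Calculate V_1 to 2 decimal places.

lx·mx for x ≥ 1: 3.708, 4.63, 2.868, 2.35, 0.204 → sum = 13.76
V_1 = 13.76 / l_1 = 13.76 / 0.927 = 14.843581… → 14.84

14.84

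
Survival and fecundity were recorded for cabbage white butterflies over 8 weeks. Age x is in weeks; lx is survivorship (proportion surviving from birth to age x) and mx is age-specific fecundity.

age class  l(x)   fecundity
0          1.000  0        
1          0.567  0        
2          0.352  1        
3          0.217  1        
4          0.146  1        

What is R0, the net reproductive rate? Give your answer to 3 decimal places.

lx·mx by age: 0, 0, 0.352, 0.217, 0.146
R0 = Σ lx·mx = 0.715 → 0.715

0.715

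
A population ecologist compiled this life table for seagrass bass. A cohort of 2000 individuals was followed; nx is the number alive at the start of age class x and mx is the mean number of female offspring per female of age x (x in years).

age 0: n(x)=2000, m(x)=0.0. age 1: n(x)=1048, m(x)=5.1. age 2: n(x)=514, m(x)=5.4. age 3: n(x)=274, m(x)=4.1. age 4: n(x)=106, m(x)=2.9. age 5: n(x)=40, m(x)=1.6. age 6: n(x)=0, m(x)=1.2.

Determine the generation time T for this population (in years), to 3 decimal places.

lx = nx/n0 = nx/2000: 1, 0.524, 0.257, 0.137, 0.053, 0.02, 0
lx·mx: 0, 2.6724, 1.3878, 0.5617, 0.1537, 0.032, 0 → R0 = 4.8076
x·lx·mx: 0, 2.6724, 2.7756, 1.6851, 0.6148, 0.16, 0 → Σ = 7.9079
T = 7.9079 / 4.8076 = 1.644875… → 1.645

1.645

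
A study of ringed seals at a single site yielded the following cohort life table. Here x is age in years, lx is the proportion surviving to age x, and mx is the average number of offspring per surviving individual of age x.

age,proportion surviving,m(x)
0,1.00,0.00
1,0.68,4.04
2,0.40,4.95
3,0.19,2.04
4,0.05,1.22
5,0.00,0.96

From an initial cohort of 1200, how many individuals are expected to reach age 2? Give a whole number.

Expected survivors = N0 · l_2 = 1200 × 0.40 = 480 → 480

480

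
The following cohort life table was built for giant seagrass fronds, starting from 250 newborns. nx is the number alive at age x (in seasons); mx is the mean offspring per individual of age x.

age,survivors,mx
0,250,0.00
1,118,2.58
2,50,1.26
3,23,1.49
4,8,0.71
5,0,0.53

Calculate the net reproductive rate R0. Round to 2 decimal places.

1.63

lx = nx/n0 = nx/250: 1, 0.472, 0.2, 0.092, 0.032, 0
lx·mx by age: 0, 1.21776, 0.252, 0.13708, 0.02272, 0
R0 = Σ lx·mx = 1.62956 → 1.63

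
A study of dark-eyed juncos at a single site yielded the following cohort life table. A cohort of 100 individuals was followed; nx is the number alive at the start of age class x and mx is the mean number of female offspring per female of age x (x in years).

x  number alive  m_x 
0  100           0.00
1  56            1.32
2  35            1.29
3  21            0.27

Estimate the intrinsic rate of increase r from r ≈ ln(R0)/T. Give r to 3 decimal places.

lx = nx/n0 = nx/100: 1, 0.56, 0.35, 0.21
R0 = Σ lx·mx = 0 + 0.7392 + 0.4515 + 0.0567 = 1.2474
Σ x·lx·mx = 1.8123; T = 1.8123/1.2474 = 1.45286…
r ≈ ln(R0)/T = ln(1.2474)/1.45286… = 0.15216… → 0.152

0.152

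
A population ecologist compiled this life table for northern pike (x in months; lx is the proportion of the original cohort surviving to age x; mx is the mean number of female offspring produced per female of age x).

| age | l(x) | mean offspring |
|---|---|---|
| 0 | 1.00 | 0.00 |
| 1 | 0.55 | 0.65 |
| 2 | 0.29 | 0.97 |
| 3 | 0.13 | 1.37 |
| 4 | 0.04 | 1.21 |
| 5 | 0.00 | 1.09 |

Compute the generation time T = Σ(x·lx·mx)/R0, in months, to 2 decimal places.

1.90

lx·mx: 0, 0.3575, 0.2813, 0.1781, 0.0484, 0 → R0 = 0.8653
x·lx·mx: 0, 0.3575, 0.5626, 0.5343, 0.1936, 0 → Σ = 1.648
T = 1.648 / 0.8653 = 1.904542… → 1.90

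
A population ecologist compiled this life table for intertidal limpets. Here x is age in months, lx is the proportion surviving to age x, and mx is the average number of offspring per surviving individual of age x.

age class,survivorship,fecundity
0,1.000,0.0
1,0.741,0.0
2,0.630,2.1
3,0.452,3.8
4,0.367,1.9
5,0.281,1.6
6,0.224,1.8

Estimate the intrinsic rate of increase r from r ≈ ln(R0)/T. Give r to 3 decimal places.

R0 = Σ lx·mx = 0 + 0 + 1.323 + 1.7176 + 0.6973 + 0.4496 + 0.4032 = 4.5907
Σ x·lx·mx = 15.2552; T = 15.2552/4.5907 = 3.32307…
r ≈ ln(R0)/T = ln(4.5907)/3.32307… = 0.45862… → 0.459

0.459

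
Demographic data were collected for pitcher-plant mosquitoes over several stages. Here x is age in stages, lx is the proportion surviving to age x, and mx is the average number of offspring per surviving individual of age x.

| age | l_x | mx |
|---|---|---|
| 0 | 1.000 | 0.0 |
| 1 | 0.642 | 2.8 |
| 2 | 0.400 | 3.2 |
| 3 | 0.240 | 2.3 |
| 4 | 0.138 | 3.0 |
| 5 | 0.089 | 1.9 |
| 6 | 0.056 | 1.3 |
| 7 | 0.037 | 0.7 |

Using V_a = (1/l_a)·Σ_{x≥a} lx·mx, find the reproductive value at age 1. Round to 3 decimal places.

6.716

lx·mx for x ≥ 1: 1.7976, 1.28, 0.552, 0.414, 0.1691, 0.0728, 0.0259 → sum = 4.3114
V_1 = 4.3114 / l_1 = 4.3114 / 0.642 = 6.715576… → 6.716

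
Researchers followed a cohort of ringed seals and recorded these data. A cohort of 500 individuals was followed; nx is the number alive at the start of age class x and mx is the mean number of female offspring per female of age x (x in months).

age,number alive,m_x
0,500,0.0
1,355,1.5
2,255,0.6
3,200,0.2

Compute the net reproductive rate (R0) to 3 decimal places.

1.451

lx = nx/n0 = nx/500: 1, 0.71, 0.51, 0.4
lx·mx by age: 0, 1.065, 0.306, 0.08
R0 = Σ lx·mx = 1.451 → 1.451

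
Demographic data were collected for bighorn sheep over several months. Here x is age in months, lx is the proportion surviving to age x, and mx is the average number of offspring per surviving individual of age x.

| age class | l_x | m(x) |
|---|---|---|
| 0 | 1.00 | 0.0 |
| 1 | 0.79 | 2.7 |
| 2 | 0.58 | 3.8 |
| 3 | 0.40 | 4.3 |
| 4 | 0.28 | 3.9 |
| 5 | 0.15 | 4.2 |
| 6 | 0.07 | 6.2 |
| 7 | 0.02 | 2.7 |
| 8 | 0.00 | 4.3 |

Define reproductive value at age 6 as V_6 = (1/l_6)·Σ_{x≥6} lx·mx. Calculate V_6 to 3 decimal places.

6.971

lx·mx for x ≥ 6: 0.434, 0.054, 0 → sum = 0.488
V_6 = 0.488 / l_6 = 0.488 / 0.07 = 6.971429… → 6.971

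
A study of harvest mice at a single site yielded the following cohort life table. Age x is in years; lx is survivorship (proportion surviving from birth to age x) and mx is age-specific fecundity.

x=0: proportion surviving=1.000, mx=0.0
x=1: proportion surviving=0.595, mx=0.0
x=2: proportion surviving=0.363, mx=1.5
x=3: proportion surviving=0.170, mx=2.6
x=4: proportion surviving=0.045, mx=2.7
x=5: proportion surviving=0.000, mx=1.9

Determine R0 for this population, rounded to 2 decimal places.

1.11

lx·mx by age: 0, 0, 0.5445, 0.442, 0.1215, 0
R0 = Σ lx·mx = 1.108 → 1.11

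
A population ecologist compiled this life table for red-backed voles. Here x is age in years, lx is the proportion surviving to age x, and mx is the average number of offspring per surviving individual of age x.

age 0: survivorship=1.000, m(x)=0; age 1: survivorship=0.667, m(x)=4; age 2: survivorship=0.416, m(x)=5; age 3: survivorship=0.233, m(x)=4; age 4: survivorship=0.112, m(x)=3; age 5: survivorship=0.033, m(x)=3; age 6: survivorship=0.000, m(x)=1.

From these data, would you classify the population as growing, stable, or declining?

growing

R0 = Σ lx·mx = 0 + 2.668 + 2.08 + 0.932 + 0.336 + 0.099 + 0 = 6.115
R0 > 1, so the population is growing.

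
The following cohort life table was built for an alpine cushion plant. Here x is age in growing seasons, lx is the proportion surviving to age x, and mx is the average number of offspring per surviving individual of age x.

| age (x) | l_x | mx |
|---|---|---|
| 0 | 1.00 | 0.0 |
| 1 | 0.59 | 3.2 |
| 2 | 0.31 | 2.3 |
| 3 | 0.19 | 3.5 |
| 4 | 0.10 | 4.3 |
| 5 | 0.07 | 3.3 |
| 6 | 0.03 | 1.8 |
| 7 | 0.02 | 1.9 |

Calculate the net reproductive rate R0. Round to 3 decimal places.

4.019

lx·mx by age: 0, 1.888, 0.713, 0.665, 0.43, 0.231, 0.054, 0.038
R0 = Σ lx·mx = 4.019 → 4.019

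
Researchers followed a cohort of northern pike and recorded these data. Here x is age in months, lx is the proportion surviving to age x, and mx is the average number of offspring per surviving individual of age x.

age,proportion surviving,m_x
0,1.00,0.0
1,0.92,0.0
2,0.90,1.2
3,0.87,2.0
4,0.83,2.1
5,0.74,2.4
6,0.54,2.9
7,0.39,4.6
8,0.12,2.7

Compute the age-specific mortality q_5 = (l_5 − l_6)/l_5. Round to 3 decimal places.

q_5 = (l_5 − l_6) / l_5 = (0.74 − 0.54) / 0.74
     = 0.2 / 0.74 = 0.27027… → 0.270

0.270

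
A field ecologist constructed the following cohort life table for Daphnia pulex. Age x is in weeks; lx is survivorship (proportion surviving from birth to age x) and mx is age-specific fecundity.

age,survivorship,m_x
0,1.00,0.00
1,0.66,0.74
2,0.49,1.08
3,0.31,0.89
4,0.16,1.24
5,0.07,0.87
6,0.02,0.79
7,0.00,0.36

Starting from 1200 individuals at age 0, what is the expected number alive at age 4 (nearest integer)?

192

Expected survivors = N0 · l_4 = 1200 × 0.16 = 192 → 192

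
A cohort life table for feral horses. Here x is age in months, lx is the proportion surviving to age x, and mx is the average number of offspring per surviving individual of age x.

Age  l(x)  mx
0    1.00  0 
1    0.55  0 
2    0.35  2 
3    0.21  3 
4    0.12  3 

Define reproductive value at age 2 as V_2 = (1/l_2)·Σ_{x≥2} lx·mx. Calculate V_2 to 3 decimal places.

4.829

lx·mx for x ≥ 2: 0.7, 0.63, 0.36 → sum = 1.69
V_2 = 1.69 / l_2 = 1.69 / 0.35 = 4.828571… → 4.829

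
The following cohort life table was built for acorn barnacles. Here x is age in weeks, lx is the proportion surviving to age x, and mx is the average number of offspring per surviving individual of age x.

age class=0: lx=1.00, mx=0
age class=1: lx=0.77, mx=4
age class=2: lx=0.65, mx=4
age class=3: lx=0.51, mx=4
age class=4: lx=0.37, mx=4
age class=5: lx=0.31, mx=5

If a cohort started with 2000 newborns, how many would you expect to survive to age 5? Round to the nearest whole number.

Expected survivors = N0 · l_5 = 2000 × 0.31 = 620 → 620

620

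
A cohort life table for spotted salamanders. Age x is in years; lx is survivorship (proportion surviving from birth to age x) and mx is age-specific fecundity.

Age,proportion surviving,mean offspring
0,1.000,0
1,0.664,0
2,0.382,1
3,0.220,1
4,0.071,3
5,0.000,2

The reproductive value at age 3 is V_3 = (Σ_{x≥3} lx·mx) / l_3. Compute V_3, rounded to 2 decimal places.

lx·mx for x ≥ 3: 0.22, 0.213, 0 → sum = 0.433
V_3 = 0.433 / l_3 = 0.433 / 0.22 = 1.968182… → 1.97

1.97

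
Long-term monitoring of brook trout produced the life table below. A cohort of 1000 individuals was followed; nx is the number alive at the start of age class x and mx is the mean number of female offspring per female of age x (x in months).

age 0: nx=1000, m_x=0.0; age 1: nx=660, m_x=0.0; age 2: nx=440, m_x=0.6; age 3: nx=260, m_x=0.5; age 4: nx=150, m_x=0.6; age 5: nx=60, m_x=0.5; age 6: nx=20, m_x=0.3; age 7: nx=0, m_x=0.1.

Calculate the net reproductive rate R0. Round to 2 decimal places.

lx = nx/n0 = nx/1000: 1, 0.66, 0.44, 0.26, 0.15, 0.06, 0.02, 0
lx·mx by age: 0, 0, 0.264, 0.13, 0.09, 0.03, 0.006, 0
R0 = Σ lx·mx = 0.52 → 0.52

0.52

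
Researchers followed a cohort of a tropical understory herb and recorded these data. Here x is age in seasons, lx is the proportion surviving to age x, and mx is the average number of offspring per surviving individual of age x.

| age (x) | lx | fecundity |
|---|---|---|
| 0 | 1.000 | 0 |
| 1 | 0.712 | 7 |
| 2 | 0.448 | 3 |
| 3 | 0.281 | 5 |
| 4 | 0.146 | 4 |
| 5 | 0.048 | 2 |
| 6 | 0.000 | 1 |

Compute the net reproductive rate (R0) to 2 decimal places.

8.41

lx·mx by age: 0, 4.984, 1.344, 1.405, 0.584, 0.096, 0
R0 = Σ lx·mx = 8.413 → 8.41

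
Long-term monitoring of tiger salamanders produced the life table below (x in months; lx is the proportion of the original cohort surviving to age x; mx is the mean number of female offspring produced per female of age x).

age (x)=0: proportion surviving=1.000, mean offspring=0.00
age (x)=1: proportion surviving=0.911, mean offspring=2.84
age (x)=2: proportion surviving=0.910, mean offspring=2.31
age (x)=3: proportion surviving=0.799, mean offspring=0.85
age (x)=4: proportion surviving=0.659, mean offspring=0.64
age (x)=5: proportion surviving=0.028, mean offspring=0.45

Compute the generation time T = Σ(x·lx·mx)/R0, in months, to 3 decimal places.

lx·mx: 0, 2.58724, 2.1021, 0.67915, 0.42176, 0.0126 → R0 = 5.80285
x·lx·mx: 0, 2.58724, 4.2042, 2.03745, 1.68704, 0.063 → Σ = 10.57893
T = 10.57893 / 5.80285 = 1.823058… → 1.823

1.823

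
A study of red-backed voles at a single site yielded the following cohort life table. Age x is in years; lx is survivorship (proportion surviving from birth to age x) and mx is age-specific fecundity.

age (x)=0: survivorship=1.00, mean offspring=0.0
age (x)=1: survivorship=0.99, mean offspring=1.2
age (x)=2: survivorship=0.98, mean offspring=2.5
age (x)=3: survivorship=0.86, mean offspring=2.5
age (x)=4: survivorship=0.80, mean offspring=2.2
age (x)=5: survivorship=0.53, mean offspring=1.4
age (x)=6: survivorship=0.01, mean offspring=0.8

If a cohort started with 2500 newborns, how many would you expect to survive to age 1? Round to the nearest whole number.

Expected survivors = N0 · l_1 = 2500 × 0.99 = 2475 → 2475

2475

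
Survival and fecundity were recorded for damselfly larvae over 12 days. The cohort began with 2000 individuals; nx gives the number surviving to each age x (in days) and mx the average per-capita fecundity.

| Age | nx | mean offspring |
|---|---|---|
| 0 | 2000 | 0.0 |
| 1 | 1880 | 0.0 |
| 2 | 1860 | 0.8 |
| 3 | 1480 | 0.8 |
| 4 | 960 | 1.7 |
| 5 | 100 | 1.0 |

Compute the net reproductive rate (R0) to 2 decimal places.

2.20

lx = nx/n0 = nx/2000: 1, 0.94, 0.93, 0.74, 0.48, 0.05
lx·mx by age: 0, 0, 0.744, 0.592, 0.816, 0.05
R0 = Σ lx·mx = 2.202 → 2.20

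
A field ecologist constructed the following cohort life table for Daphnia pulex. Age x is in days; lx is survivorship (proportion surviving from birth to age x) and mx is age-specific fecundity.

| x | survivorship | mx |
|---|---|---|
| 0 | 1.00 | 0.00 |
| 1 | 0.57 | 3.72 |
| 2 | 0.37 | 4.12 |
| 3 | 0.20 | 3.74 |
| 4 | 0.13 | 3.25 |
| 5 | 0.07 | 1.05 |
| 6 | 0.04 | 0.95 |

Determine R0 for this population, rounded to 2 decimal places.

lx·mx by age: 0, 2.1204, 1.5244, 0.748, 0.4225, 0.0735, 0.038
R0 = Σ lx·mx = 4.9268 → 4.93

4.93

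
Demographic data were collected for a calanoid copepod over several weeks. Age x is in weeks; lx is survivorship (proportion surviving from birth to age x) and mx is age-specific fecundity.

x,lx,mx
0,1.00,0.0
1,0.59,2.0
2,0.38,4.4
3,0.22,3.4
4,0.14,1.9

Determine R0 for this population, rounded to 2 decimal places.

lx·mx by age: 0, 1.18, 1.672, 0.748, 0.266
R0 = Σ lx·mx = 3.866 → 3.87

3.87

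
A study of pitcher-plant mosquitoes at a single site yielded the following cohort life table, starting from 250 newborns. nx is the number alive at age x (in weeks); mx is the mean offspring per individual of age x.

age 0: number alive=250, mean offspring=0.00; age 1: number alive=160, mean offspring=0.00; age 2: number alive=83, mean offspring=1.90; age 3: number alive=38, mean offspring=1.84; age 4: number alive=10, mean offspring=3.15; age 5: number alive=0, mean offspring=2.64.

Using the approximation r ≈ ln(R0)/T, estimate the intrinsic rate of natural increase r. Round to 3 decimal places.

0.014

lx = nx/n0 = nx/250: 1, 0.64, 0.332, 0.152, 0.04, 0
R0 = Σ lx·mx = 0 + 0 + 0.6308 + 0.27968 + 0.126 + 0 = 1.03648
Σ x·lx·mx = 2.60464; T = 2.60464/1.03648 = 2.51297…
r ≈ ln(R0)/T = ln(1.03648)/2.51297… = 0.01426… → 0.014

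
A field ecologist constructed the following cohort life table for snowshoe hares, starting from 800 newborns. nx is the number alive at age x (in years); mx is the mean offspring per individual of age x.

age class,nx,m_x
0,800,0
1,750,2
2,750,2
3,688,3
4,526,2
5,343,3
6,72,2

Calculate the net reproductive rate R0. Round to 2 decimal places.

9.11

lx = nx/n0 = nx/800: 1, 0.9375, 0.9375, 0.86, 0.6575, 0.42875, 0.09
lx·mx by age: 0, 1.875, 1.875, 2.58, 1.315, 1.28625, 0.18
R0 = Σ lx·mx = 9.11125 → 9.11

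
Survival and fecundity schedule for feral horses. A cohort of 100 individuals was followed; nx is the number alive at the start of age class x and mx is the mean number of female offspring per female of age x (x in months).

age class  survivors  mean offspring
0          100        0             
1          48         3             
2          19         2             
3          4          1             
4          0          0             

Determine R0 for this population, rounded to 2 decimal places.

lx = nx/n0 = nx/100: 1, 0.48, 0.19, 0.04, 0
lx·mx by age: 0, 1.44, 0.38, 0.04, 0
R0 = Σ lx·mx = 1.86 → 1.86

1.86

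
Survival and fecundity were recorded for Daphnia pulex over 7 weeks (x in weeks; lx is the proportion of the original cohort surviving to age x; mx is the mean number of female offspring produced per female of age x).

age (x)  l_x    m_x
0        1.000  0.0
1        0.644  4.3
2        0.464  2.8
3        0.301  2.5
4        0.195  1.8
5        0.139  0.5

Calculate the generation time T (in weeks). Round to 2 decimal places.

lx·mx: 0, 2.7692, 1.2992, 0.7525, 0.351, 0.0695 → R0 = 5.2414
x·lx·mx: 0, 2.7692, 2.5984, 2.2575, 1.404, 0.3475 → Σ = 9.3766
T = 9.3766 / 5.2414 = 1.78895… → 1.79

1.79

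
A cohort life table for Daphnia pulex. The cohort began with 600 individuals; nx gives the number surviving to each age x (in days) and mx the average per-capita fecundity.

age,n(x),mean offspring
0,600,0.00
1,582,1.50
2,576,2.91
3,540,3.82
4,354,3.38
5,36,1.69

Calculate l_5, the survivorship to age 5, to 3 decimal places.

0.060

l_5 = n_5/n_0 = 36/600 = 0.06 → 0.060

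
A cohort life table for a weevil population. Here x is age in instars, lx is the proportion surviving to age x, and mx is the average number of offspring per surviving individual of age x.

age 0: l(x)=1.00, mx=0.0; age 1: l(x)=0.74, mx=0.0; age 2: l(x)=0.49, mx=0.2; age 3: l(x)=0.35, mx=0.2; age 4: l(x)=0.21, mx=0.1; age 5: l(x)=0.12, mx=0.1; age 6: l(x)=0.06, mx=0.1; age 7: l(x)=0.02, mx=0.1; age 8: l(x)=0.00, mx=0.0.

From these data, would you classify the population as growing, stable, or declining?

declining

R0 = Σ lx·mx = 0 + 0 + 0.098 + 0.07 + 0.021 + 0.012 + 0.006 + 0.002 + 0 = 0.209
R0 < 1, so the population is declining.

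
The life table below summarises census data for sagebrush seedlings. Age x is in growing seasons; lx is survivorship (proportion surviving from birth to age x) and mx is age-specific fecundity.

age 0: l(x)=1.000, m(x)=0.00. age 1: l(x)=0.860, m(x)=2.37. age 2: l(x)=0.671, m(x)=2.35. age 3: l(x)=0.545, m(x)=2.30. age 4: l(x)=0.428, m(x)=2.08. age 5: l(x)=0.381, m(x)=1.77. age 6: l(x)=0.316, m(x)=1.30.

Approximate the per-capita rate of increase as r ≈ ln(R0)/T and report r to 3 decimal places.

0.717

R0 = Σ lx·mx = 0 + 2.0382 + 1.57685 + 1.2535 + 0.89024 + 0.67437 + 0.4108 = 6.84396
Σ x·lx·mx = 18.35001; T = 18.35001/6.84396 = 2.6812…
r ≈ ln(R0)/T = ln(6.84396)/2.6812… = 0.71735… → 0.717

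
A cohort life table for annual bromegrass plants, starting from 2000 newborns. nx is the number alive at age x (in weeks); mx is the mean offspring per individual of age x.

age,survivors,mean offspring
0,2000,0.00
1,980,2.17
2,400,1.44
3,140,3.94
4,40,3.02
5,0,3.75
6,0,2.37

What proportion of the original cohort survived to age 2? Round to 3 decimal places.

0.200

l_2 = n_2/n_0 = 400/2000 = 0.2 → 0.200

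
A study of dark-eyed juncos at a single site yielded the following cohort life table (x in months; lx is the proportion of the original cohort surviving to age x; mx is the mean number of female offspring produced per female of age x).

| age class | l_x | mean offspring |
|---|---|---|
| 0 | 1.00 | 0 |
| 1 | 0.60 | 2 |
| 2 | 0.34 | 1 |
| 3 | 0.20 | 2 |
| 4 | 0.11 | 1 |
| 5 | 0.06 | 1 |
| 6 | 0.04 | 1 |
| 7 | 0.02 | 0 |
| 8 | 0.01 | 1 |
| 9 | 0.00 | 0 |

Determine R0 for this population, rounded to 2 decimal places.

2.16

lx·mx by age: 0, 1.2, 0.34, 0.4, 0.11, 0.06, 0.04, 0, 0.01, 0
R0 = Σ lx·mx = 2.16 → 2.16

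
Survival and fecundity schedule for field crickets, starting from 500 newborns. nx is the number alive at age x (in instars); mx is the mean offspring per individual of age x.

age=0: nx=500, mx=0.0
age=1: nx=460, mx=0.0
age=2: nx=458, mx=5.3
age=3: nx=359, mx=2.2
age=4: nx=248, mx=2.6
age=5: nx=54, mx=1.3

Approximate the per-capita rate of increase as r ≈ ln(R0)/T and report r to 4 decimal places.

lx = nx/n0 = nx/500: 1, 0.92, 0.916, 0.718, 0.496, 0.108
R0 = Σ lx·mx = 0 + 0 + 4.8548 + 1.5796 + 1.2896 + 0.1404 = 7.8644
Σ x·lx·mx = 20.3088; T = 20.3088/7.8644 = 2.58237…
r ≈ ln(R0)/T = ln(7.8644)/2.58237… = 0.798625… → 0.7986

0.7986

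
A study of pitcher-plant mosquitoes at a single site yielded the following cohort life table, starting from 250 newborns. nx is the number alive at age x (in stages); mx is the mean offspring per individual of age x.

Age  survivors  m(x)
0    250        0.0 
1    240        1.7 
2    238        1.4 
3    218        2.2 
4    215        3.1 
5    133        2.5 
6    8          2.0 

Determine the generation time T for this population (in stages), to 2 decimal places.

lx = nx/n0 = nx/250: 1, 0.96, 0.952, 0.872, 0.86, 0.532, 0.032
lx·mx: 0, 1.632, 1.3328, 1.9184, 2.666, 1.33, 0.064 → R0 = 8.9432
x·lx·mx: 0, 1.632, 2.6656, 5.7552, 10.664, 6.65, 0.384 → Σ = 27.7508
T = 27.7508 / 8.9432 = 3.103006… → 3.10

3.10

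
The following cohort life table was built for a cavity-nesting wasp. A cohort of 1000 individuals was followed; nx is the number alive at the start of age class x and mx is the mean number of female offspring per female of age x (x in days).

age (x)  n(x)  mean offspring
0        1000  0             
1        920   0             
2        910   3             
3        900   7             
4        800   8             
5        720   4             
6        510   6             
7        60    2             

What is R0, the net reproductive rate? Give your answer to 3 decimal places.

21.490

lx = nx/n0 = nx/1000: 1, 0.92, 0.91, 0.9, 0.8, 0.72, 0.51, 0.06
lx·mx by age: 0, 0, 2.73, 6.3, 6.4, 2.88, 3.06, 0.12
R0 = Σ lx·mx = 21.49 → 21.490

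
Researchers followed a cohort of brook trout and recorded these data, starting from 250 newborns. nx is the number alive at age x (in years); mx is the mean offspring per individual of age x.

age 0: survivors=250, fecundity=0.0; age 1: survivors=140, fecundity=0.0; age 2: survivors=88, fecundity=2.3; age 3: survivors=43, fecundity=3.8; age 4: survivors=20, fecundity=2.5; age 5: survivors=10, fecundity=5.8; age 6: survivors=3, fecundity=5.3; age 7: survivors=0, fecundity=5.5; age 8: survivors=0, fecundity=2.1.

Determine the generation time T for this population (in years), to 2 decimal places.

lx = nx/n0 = nx/250: 1, 0.56, 0.352, 0.172, 0.08, 0.04, 0.012, 0, 0
lx·mx: 0, 0, 0.8096, 0.6536, 0.2, 0.232, 0.0636, 0, 0 → R0 = 1.9588
x·lx·mx: 0, 0, 1.6192, 1.9608, 0.8, 1.16, 0.3816, 0, 0 → Σ = 5.9216
T = 5.9216 / 1.9588 = 3.023075… → 3.02

3.02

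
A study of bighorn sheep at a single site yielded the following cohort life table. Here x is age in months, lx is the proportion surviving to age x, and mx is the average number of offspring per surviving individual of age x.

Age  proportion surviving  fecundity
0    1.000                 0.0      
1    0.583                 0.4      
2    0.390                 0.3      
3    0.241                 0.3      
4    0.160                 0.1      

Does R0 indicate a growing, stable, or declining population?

R0 = Σ lx·mx = 0 + 0.2332 + 0.117 + 0.0723 + 0.016 = 0.4385
R0 < 1, so the population is declining.

declining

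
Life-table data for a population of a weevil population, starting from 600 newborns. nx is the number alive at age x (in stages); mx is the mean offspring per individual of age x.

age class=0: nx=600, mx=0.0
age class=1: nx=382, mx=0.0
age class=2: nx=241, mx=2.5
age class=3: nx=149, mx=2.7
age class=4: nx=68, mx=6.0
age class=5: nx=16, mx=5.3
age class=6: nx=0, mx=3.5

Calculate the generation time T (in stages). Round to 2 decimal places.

2.98

lx = nx/n0 = nx/600: 1, 0.63667…, 0.40167…, 0.24833…, 0.11333…, 0.02667…, 0
lx·mx: 0, 0, 1.004167…, 0.6705…, 0.68…, 0.141333…, 0 → R0 = 2.496…
x·lx·mx: 0, 0, 2.008333…, 2.0115…, 2.72…, 0.706667…, 0 → Σ = 7.4465…
T = 7.4465… / 2.496… = 2.983373… → 2.98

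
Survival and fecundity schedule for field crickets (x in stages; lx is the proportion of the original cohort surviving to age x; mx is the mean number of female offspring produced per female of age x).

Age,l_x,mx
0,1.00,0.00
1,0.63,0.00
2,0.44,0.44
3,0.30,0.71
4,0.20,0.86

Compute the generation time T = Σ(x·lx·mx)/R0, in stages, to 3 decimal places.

2.963

lx·mx: 0, 0, 0.1936, 0.213, 0.172 → R0 = 0.5786
x·lx·mx: 0, 0, 0.3872, 0.639, 0.688 → Σ = 1.7142
T = 1.7142 / 0.5786 = 2.962669… → 2.963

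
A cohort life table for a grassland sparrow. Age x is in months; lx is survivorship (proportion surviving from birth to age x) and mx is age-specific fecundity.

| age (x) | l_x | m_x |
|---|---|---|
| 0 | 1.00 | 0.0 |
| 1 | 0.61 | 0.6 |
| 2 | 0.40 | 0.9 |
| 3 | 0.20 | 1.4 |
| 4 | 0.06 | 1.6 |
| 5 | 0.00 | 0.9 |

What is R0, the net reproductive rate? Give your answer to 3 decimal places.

lx·mx by age: 0, 0.366, 0.36, 0.28, 0.096, 0
R0 = Σ lx·mx = 1.102 → 1.102

1.102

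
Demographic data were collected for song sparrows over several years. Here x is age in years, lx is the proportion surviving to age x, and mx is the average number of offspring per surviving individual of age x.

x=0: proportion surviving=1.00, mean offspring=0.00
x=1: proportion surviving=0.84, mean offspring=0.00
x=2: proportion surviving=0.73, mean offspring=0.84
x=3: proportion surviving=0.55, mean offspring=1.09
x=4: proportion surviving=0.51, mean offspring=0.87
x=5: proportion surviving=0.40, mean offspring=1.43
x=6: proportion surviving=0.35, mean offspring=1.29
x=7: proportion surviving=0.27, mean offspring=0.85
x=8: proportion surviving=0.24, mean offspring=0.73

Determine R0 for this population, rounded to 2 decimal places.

3.08

lx·mx by age: 0, 0, 0.6132, 0.5995, 0.4437, 0.572, 0.4515, 0.2295, 0.1752
R0 = Σ lx·mx = 3.0846 → 3.08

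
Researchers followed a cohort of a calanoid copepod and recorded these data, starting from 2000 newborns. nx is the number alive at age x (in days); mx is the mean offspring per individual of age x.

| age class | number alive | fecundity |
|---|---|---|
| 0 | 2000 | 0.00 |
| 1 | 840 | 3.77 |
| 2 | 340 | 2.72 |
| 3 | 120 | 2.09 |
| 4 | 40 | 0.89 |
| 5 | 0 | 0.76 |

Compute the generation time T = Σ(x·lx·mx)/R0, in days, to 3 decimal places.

lx = nx/n0 = nx/2000: 1, 0.42, 0.17, 0.06, 0.02, 0
lx·mx: 0, 1.5834, 0.4624, 0.1254, 0.0178, 0 → R0 = 2.189
x·lx·mx: 0, 1.5834, 0.9248, 0.3762, 0.0712, 0 → Σ = 2.9556
T = 2.9556 / 2.189 = 1.350206… → 1.350

1.350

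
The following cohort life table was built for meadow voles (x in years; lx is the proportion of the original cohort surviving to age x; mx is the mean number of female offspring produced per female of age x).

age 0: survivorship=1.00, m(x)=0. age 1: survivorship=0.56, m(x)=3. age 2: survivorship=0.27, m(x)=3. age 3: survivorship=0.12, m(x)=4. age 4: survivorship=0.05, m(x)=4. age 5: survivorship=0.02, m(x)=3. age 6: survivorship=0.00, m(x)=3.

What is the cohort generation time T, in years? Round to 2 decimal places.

1.81

lx·mx: 0, 1.68, 0.81, 0.48, 0.2, 0.06, 0 → R0 = 3.23
x·lx·mx: 0, 1.68, 1.62, 1.44, 0.8, 0.3, 0 → Σ = 5.84
T = 5.84 / 3.23 = 1.80805… → 1.81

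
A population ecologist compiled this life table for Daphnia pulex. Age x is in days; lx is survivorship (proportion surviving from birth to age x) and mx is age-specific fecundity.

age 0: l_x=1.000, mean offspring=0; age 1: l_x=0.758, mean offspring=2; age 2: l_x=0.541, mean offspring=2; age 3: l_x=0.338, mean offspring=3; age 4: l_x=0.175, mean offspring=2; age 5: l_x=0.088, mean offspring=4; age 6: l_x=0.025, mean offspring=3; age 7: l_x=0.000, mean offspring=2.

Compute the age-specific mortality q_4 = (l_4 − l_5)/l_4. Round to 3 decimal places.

q_4 = (l_4 − l_5) / l_4 = (0.175 − 0.088) / 0.175
     = 0.087 / 0.175 = 0.497143… → 0.497

0.497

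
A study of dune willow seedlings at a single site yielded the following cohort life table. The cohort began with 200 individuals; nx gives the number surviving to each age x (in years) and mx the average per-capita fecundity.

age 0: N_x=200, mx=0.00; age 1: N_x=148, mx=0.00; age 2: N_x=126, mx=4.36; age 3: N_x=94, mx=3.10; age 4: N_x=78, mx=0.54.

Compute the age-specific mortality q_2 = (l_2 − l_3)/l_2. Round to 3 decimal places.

0.254

lx = nx/n0 = nx/200: 1, 0.74, 0.63, 0.47, 0.39
q_2 = (l_2 − l_3) / l_2 = (0.63 − 0.47) / 0.63
     = 0.16 / 0.63 = 0.253968… → 0.254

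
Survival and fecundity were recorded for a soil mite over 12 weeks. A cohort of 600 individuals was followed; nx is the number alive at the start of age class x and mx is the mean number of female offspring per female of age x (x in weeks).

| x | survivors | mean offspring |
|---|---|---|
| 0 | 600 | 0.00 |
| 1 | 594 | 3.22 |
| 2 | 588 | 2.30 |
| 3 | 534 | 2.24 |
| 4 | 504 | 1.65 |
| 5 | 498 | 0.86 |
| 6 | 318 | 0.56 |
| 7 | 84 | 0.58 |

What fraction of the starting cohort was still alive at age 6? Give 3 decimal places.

0.530

l_6 = n_6/n_0 = 318/600 = 0.53 → 0.530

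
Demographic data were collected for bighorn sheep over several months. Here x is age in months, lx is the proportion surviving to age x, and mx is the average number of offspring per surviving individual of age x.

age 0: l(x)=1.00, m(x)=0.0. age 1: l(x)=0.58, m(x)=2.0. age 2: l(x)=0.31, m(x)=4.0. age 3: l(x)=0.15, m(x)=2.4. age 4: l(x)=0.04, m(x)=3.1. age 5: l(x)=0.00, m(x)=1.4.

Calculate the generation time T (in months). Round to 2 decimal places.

1.81

lx·mx: 0, 1.16, 1.24, 0.36, 0.124, 0 → R0 = 2.884
x·lx·mx: 0, 1.16, 2.48, 1.08, 0.496, 0 → Σ = 5.216
T = 5.216 / 2.884 = 1.808599… → 1.81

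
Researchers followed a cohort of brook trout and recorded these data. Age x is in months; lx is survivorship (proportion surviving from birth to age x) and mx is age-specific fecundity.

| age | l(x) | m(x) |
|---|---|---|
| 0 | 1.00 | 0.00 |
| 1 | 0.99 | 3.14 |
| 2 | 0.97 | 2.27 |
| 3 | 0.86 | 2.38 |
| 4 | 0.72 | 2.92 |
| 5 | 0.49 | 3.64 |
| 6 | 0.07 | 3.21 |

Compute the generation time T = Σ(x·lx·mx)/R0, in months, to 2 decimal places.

lx·mx: 0, 3.1086, 2.2019, 2.0468, 2.1024, 1.7836, 0.2247 → R0 = 11.468
x·lx·mx: 0, 3.1086, 4.4038, 6.1404, 8.4096, 8.918, 1.3482 → Σ = 32.3286
T = 32.3286 / 11.468 = 2.819027… → 2.82

2.82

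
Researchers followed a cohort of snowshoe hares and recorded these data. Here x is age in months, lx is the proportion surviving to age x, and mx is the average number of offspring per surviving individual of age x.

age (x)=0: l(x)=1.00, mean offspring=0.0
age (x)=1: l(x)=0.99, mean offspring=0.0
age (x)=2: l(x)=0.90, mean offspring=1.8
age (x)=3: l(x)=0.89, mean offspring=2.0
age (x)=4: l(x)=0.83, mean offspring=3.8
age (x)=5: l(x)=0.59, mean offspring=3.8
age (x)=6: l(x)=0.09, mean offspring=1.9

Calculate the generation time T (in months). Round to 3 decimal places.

lx·mx: 0, 0, 1.62, 1.78, 3.154, 2.242, 0.171 → R0 = 8.967
x·lx·mx: 0, 0, 3.24, 5.34, 12.616, 11.21, 1.026 → Σ = 33.432
T = 33.432 / 8.967 = 3.728337… → 3.728

3.728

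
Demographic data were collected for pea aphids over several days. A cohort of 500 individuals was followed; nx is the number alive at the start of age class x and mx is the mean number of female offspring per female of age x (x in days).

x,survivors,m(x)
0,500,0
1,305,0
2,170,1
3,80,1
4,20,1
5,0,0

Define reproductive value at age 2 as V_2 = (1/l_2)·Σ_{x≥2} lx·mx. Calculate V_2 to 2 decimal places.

lx = nx/n0 = nx/500: 1, 0.61, 0.34, 0.16, 0.04, 0
lx·mx for x ≥ 2: 0.34, 0.16, 0.04, 0 → sum = 0.54
V_2 = 0.54 / l_2 = 0.54 / 0.34 = 1.588235… → 1.59

1.59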